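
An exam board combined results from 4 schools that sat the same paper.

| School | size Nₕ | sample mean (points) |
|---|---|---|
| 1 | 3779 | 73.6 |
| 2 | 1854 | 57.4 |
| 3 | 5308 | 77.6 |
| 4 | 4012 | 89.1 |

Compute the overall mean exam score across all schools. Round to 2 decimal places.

x̄_st = (Σ Nₕx̄ₕ) / (Σ Nₕ) = (3779·73.6 + 1854·57.4 + 5308·77.6 + 4012·89.1) / 14953
= 1153924 / 14953 = 77.1701... → 77.17.

77.17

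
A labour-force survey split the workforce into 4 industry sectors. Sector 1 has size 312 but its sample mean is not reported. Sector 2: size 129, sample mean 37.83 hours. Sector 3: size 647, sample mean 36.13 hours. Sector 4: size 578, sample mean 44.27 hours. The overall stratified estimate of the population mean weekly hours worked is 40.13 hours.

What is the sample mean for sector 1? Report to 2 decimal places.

N = 312 + 129 + 647 + 578 = 1666.
Overall total = μ·N = 40.13·1666 = 66856.58.
Subtract the known strata: 129·37.83 + 647·36.13 + 578·44.27 = 53844.24.
Remaining total for sector 1: 66856.58 − 53844.24 = 13012.34.
Divide by its size: 13012.34 / 312 = 41.7062... → 41.71.

41.71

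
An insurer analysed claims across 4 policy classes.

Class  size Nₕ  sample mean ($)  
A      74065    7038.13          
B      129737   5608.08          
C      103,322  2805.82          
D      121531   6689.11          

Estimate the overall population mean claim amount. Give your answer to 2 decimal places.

5486.21

N = 74065 + 129737 + 103322 + 121531 = 428655.
Overall mean = Σ (Nₕ/N)·x̄ₕ — weight by population share, not a simple average.
Σ Nₕx̄ₕ = 74065·7038.13 + 129737·5608.08 + 103322·2805.82 + 121531·6689.11 = 521279098.45 + 727575474.96 + 289902934.04 + 812934227.41 = 2351691734.86.
Divide by N: 2351691734.86 / 428655 = 5486.2109... → 5486.21.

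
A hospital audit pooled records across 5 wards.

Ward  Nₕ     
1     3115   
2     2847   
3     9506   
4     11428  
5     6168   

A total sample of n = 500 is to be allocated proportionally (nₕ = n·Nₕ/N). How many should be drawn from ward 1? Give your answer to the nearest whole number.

N = 3115 + 2847 + 9506 + 11428 + 6168 = 33064.
n_1 = 500·3115/33064 = 47.106... → 47.

47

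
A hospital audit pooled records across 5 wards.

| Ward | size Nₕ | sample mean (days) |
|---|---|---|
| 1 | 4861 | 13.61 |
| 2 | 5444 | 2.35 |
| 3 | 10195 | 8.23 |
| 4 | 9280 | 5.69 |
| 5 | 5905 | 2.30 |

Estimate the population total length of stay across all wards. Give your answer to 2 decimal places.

1: 4861·13.61 = 66158.21
2: 5444·2.35 = 12793.4
3: 10195·8.23 = 83904.85
4: 9280·5.69 = 52803.2
5: 5905·2.30 = 13581.5
τ̂ = Σ Nₕx̄ₕ = 229241.16.

229241.16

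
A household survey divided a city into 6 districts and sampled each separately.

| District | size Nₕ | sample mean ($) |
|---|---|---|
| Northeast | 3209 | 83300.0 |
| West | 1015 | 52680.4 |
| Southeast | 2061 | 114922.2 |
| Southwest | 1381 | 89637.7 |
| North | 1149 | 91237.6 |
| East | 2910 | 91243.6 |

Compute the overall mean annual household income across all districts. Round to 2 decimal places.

89703.67

N = 3209 + 1015 + 2061 + 1381 + 1149 + 2910 = 11725.
The stratified mean weights each stratum mean by its population share Nₕ/N.
Σ Nₕx̄ₕ = 3209·83300.0 + 1015·52680.4 + 2061·114922.2 + 1381·89637.7 + 1149·91237.6 + 2910·91243.6 = 267309700 + 53470606 + 236854654.2 + 123789663.7 + 104832002.4 + 265518876 = 1051775502.3.
Divide by N: 1051775502.3 / 11725 = 89703.6676... → 89703.67.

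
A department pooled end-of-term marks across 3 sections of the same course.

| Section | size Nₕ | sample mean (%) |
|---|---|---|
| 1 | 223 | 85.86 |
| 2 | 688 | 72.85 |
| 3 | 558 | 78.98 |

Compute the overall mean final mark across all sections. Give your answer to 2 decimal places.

x̄_st = (Σ Nₕx̄ₕ) / (Σ Nₕ) = (223·85.86 + 688·72.85 + 558·78.98) / 1469
= 113338.42 / 1469 = 77.1535... → 77.15.

77.15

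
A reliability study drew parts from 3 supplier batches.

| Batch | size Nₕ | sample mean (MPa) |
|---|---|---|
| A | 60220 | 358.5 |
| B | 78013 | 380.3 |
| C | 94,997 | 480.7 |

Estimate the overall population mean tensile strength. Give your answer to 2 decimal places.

415.57

N = 60220 + 78013 + 94997 = 233230.
Weight each subgroup mean by Nₕ/N and sum.
Σ Nₕx̄ₕ = 60220·358.5 + 78013·380.3 + 94997·480.7 = 21588870 + 29668343.9 + 45665057.9 = 96922271.8.
Divide by N: 96922271.8 / 233230 = 415.5652... → 415.57.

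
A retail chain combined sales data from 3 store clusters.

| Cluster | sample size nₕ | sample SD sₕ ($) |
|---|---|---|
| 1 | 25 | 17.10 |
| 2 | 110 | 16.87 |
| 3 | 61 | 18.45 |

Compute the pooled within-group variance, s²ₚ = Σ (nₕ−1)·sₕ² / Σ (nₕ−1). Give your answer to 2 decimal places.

302.92

Degrees of freedom: 24 + 109 + 60 = 193.
Σ(nₕ−1)sₕ² = 24·292.41 + 109·284.5969 + 60·340.4025 = 58463.0521.
s²ₚ = 58463.0521 / 193 = 302.9174... → 302.92.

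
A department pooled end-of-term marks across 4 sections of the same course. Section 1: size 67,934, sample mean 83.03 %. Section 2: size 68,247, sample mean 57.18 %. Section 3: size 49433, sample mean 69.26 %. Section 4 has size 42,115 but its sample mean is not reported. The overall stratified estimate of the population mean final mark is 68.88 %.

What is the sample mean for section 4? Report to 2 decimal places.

N = 67934 + 68247 + 49433 + 42115 = 227729.
Overall total = μ·N = 68.88·227729 = 15685973.52.
Subtract the known strata: 67934·83.03 + 68247·57.18 + 49433·69.26 = 12966653.06.
Remaining total for section 4: 15685973.52 − 12966653.06 = 2719320.46.
Divide by its size: 2719320.46 / 42115 = 64.5689... → 64.57.

64.57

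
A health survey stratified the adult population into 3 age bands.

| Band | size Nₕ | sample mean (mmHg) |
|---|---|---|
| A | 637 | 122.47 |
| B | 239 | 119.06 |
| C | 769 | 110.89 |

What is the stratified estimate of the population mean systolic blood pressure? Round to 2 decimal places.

116.56

N = 637 + 239 + 769 = 1645.
Overall mean = Σ (Nₕ/N)·x̄ₕ — weight by population share, not a simple average.
Σ Nₕx̄ₕ = 637·122.47 + 239·119.06 + 769·110.89 = 78013.39 + 28455.34 + 85274.41 = 191743.14.
Divide by N: 191743.14 / 1645 = 116.5612... → 116.56.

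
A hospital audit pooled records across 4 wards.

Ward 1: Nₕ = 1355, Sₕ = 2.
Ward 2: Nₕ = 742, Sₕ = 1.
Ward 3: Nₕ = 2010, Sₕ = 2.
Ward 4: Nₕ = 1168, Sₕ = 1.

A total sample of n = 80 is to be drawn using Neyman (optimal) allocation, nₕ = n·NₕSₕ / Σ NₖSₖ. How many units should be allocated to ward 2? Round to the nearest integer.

7

1: NₕSₕ = 1355·2 = 2710
2: NₕSₕ = 742·1 = 742
3: NₕSₕ = 2010·2 = 4020
4: NₕSₕ = 1168·1 = 1168
Σ NₕSₕ = 8640.
n_2 = 80·742/8640 = 6.870... → 7.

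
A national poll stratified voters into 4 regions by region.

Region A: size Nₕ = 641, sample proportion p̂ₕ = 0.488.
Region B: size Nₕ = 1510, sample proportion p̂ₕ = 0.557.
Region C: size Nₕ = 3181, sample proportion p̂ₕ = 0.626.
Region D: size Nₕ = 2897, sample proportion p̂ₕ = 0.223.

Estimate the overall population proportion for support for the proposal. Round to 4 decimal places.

N = 641 + 1510 + 3181 + 2897 = 8229.
Overall proportion = Σ (Nₕ/N)·p̂ₕ.
Σ Nₕp̂ₕ = 312.808 + 841.07 + 1991.306 + 646.031 = 3791.215.
3791.215 / 8229 = 0.460714... → 0.4607.

0.4607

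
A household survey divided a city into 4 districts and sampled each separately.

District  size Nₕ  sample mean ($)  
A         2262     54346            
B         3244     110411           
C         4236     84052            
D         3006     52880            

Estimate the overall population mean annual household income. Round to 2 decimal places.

N = 2262 + 3244 + 4236 + 3006 = 12748.
The stratified mean weights each stratum mean by its population share Nₕ/N.
Σ Nₕx̄ₕ = 2262·54346 + 3244·110411 + 4236·84052 + 3006·52880 = 122930652 + 358173284 + 356044272 + 158957280 = 996105488.
Divide by N: 996105488 / 12748 = 78138.1776... → 78138.18.

78138.18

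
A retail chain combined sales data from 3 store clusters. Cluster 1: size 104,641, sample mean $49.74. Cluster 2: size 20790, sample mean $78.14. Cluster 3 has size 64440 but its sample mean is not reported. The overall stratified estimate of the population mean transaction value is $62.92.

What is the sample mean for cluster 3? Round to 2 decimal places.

Σ Nₕx̄ₕ = N·μ, so 64440·x̄_3 = 189871·62.92 − (104641·49.74 + 20790·78.14).
= 11946683.32 − 6829373.94 = 5117309.38.
x̄_3 = 5117309.38 / 64440 = 79.4120... → 79.41.

79.41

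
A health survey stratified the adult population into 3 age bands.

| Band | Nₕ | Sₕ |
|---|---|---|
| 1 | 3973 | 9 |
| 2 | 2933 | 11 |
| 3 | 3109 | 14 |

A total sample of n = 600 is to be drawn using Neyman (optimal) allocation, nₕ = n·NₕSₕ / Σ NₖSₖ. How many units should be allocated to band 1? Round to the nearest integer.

1: NₕSₕ = 3973·9 = 35757
2: NₕSₕ = 2933·11 = 32263
3: NₕSₕ = 3109·14 = 43526
Σ NₕSₕ = 111546.
n_1 = 600·35757/111546 = 192.335... → 192.

192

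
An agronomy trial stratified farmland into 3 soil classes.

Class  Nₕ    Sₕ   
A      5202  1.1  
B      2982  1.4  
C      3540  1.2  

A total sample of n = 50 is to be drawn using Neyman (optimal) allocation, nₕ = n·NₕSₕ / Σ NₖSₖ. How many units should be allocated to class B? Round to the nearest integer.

15

A: NₕSₕ = 5202·1.1 = 5722.2
B: NₕSₕ = 2982·1.4 = 4174.8
C: NₕSₕ = 3540·1.2 = 4248
Σ NₕSₕ = 14145.
n_B = 50·4174.8/14145 = 14.757... → 15.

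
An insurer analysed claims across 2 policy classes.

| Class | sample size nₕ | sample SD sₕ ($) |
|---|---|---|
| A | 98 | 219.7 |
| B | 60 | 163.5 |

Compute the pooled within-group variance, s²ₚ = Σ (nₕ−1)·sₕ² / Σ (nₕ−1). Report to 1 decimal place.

40123.1

A: (98−1)·219.7² = 97·48268.09 = 4682004.73
B: (60−1)·163.5² = 59·26732.25 = 1577202.75
Numerator = 6259207.48; denominator = Σ(nₕ−1) = 156.
s²ₚ = 6259207.48/156 = 40123.125... → 40123.1.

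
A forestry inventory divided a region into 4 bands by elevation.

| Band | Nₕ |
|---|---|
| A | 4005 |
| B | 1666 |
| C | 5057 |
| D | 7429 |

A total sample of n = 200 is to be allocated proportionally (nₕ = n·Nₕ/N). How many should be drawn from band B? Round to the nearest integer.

18

Share of band B = 1666/18157 = 0.09176.
Allocate 200 × 0.09176 = 18.351... → 18.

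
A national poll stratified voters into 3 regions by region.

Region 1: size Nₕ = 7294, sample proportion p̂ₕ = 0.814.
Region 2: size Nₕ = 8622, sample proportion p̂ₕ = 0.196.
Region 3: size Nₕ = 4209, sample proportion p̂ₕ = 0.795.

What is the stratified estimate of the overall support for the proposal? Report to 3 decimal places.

N = 7294 + 8622 + 4209 = 20125.
Overall proportion = Σ (Nₕ/N)·p̂ₕ.
Σ Nₕp̂ₕ = 5937.316 + 1689.912 + 3346.155 = 10973.383.
10973.383 / 20125 = 0.54526... → 0.545.

0.545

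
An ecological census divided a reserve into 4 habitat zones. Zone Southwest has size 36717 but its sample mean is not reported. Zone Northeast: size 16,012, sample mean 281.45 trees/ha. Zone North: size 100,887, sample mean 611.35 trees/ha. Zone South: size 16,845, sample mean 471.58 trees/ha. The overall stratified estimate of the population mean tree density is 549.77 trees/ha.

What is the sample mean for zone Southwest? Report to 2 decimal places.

N = 36717 + 16012 + 100887 + 16845 = 170461.
Overall total = μ·N = 549.77·170461 = 93714343.97.
Subtract the known strata: 16012·281.45 + 100887·611.35 + 16845·471.58 = 74127609.95.
Remaining total for zone Southwest: 93714343.97 − 74127609.95 = 19586734.02.
Divide by its size: 19586734.02 / 36717 = 533.4514... → 533.45.

533.45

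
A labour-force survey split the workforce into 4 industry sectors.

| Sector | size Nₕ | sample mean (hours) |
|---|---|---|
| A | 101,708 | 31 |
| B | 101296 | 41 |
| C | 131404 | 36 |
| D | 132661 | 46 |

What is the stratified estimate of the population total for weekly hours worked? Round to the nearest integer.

18139034

Population total = Σ Nₕ·x̄ₕ (each stratum's size times its mean).
101708·31 + 101296·41 + 131404·36 + 132661·46 = 3152948 + 4153136 + 4730544 + 6102406 = 18139034.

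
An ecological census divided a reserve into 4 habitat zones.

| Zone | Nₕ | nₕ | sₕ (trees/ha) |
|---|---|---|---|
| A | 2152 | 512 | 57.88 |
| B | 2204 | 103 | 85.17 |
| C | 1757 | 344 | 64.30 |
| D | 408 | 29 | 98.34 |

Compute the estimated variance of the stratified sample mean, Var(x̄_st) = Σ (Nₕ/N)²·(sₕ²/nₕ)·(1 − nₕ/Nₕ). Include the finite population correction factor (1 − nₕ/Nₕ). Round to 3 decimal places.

10.127

N = 6521; Wₕ = Nₕ/N.
zone A: (2152/6521)²·57.88²/512·(1 − 512/2152) = 0.543056
zone B: (2204/6521)²·85.17²/103·(1 − 103/2204) = 7.669116
zone C: (1757/6521)²·64.30²/344·(1 − 344/1757) = 0.701696
zone D: (408/6521)²·98.34²/29·(1 − 29/408) = 1.212644
Sum = 10.126513 → 10.127.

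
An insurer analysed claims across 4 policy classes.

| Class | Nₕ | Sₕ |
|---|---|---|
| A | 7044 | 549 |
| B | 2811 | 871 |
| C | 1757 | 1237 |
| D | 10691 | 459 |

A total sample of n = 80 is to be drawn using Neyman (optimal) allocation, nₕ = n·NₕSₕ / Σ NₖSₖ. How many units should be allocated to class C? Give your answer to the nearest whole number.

Σ NₕSₕ = 7044·549 + 2811·871 + 1757·1237 + 10691·459 = 13396115.
Share for C: 2173409/13396115 = 0.16224.
n_C = 80 × 0.16224 = 12.979... → 13.

13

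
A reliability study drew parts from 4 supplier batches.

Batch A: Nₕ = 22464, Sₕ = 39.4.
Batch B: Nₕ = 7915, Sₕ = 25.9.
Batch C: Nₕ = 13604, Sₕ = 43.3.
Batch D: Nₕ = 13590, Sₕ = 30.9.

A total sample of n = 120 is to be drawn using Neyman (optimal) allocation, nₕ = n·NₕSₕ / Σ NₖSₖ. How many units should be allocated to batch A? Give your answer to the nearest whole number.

A: NₕSₕ = 22464·39.4 = 885081.6
B: NₕSₕ = 7915·25.9 = 204998.5
C: NₕSₕ = 13604·43.3 = 589053.2
D: NₕSₕ = 13590·30.9 = 419931
Σ NₕSₕ = 2099064.3.
n_A = 120·885081.6/2099064.3 = 50.599... → 51.

51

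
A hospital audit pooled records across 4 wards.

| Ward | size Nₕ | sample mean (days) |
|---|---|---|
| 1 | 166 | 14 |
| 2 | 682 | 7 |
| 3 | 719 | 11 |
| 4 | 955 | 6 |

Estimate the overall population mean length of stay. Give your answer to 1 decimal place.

8.2

N = 166 + 682 + 719 + 955 = 2522.
Overall mean = Σ (Nₕ/N)·x̄ₕ — weight by population share, not a simple average.
Σ Nₕx̄ₕ = 166·14 + 682·7 + 719·11 + 955·6 = 2324 + 4774 + 7909 + 5730 = 20737.
Divide by N: 20737 / 2522 = 8.222... → 8.2.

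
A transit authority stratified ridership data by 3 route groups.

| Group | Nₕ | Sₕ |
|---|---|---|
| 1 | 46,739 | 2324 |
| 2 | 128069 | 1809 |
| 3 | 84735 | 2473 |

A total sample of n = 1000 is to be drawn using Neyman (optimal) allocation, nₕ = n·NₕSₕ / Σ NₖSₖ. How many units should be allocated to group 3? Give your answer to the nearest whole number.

1: NₕSₕ = 46739·2324 = 108621436
2: NₕSₕ = 128069·1809 = 231676821
3: NₕSₕ = 84735·2473 = 209549655
Σ NₕSₕ = 549847912.
n_3 = 1000·209549655/549847912 = 381.105... → 381.

381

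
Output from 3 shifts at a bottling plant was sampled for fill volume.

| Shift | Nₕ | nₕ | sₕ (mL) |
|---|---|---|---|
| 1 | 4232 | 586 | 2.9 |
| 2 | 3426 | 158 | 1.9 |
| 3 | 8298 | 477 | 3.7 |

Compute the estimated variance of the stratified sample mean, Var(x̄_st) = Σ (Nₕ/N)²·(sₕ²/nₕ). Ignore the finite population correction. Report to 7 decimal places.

N = 15956. Term for each stratum: Wₕ²sₕ²/nₕ.
Var(x̄_st) = 0.0010095821 + 0.0010533599 + 0.0077621830 = 0.0098251249 → 0.0098251.

0.0098251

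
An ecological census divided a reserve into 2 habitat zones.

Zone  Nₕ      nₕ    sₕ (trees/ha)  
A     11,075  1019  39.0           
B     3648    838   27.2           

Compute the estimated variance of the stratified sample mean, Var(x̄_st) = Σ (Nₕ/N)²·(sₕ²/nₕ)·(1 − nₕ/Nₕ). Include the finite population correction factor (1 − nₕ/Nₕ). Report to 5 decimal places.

N = 14723; Wₕ = Nₕ/N.
zone A: (11075/14723)²·39.0²/1019·(1 − 1019/11075) = 0.76688705
zone B: (3648/14723)²·27.2²/838·(1 − 838/3648) = 0.04175056
Sum = 0.80863761 → 0.80864.

0.80864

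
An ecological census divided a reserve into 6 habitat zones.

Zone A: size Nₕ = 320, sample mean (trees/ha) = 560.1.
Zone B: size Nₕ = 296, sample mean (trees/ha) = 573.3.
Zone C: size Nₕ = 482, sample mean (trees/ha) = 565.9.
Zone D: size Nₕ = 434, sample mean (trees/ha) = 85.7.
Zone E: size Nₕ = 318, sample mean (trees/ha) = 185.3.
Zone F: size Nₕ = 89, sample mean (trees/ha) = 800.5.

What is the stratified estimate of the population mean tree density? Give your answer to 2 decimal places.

406.94

N = 1939; weights Wₕ = Nₕ/N = (0.1650, 0.1527, 0.2486, 0.2238, 0.1640, 0.0459).
x̄_st = Σ Wₕ·x̄ₕ = 0.1650·560.1 + 0.1527·573.3 + 0.2486·565.9 + 0.2238·85.7 + 0.1640·185.3 + 0.0459·800.5 ≈ 406.9398...
→ 406.94.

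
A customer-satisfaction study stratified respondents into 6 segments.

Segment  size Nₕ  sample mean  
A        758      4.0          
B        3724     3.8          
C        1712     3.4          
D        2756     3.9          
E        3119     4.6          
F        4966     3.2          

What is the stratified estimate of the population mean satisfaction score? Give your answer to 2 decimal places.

N = 758 + 3724 + 1712 + 2756 + 3119 + 4966 = 17035.
Weight each subgroup mean by Nₕ/N and sum.
Σ Nₕx̄ₕ = 758·4.0 + 3724·3.8 + 1712·3.4 + 2756·3.9 + 3119·4.6 + 4966·3.2 = 3032 + 14151.2 + 5820.8 + 10748.4 + 14347.4 + 15891.2 = 63991.
Divide by N: 63991 / 17035 = 3.7564... → 3.76.

3.76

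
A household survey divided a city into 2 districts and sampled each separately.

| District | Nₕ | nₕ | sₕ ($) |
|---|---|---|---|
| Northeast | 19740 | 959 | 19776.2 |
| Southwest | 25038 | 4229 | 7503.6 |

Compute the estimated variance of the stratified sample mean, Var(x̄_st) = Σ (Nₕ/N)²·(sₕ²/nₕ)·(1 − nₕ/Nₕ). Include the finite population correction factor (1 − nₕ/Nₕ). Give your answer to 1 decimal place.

78865.2

N = 44778. Term for each stratum: Wₕ²sₕ²/nₕ·(1−nₕ/Nₕ).
Var(x̄_st) = 75405.5932 + 3459.5780 = 78865.1712 → 78865.2.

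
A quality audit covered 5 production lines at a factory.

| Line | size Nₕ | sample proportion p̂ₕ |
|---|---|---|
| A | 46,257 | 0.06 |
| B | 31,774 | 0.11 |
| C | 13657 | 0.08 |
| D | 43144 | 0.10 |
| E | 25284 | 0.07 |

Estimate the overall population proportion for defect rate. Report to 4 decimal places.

0.0840

Wₕ = Nₕ/N with N = 160116: 0.2889, 0.1984, 0.0853, 0.2695, 0.1579.
p̂_st = 0.2889·0.06 + 0.1984·0.11 + 0.0853·0.08 + 0.2695·0.10 + 0.1579·0.07 ≈ 0.083985... → 0.0840.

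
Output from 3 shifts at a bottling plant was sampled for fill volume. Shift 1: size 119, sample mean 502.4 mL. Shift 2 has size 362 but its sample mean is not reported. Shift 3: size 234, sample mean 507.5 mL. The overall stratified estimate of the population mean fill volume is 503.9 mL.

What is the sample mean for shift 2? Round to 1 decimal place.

502.1

N = 119 + 362 + 234 = 715.
Overall total = μ·N = 503.9·715 = 360288.5.
Subtract the known strata: 119·502.4 + 234·507.5 = 178540.6.
Remaining total for shift 2: 360288.5 − 178540.6 = 181747.9.
Divide by its size: 181747.9 / 362 = 502.066... → 502.1.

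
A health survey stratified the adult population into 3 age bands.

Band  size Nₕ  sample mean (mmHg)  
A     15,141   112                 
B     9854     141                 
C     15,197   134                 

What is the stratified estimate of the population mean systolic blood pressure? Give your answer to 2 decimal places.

127.43

N = 15141 + 9854 + 15197 = 40192.
Weight each subgroup mean by Nₕ/N and sum.
Σ Nₕx̄ₕ = 15141·112 + 9854·141 + 15197·134 = 1695792 + 1389414 + 2036398 = 5121604.
Divide by N: 5121604 / 40192 = 127.4284... → 127.43.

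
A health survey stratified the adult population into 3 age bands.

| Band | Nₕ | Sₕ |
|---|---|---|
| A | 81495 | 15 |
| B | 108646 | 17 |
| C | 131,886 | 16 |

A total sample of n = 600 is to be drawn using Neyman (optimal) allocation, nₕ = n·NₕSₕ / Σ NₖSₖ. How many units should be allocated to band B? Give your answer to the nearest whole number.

Σ NₕSₕ = 81495·15 + 108646·17 + 131886·16 = 5179583.
Share for B: 1846982/5179583 = 0.35659.
n_B = 600 × 0.35659 = 213.953... → 214.

214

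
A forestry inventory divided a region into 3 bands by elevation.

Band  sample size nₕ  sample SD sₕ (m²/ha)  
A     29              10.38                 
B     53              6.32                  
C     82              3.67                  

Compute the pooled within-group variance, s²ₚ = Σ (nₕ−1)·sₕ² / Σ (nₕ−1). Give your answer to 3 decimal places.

A: (29−1)·10.38² = 28·107.7444 = 3016.8432
B: (53−1)·6.32² = 52·39.9424 = 2077.0048
C: (82−1)·3.67² = 81·13.4689 = 1090.9809
Numerator = 6184.8289; denominator = Σ(nₕ−1) = 161.
s²ₚ = 6184.8289/161 = 38.41509... → 38.415.

38.415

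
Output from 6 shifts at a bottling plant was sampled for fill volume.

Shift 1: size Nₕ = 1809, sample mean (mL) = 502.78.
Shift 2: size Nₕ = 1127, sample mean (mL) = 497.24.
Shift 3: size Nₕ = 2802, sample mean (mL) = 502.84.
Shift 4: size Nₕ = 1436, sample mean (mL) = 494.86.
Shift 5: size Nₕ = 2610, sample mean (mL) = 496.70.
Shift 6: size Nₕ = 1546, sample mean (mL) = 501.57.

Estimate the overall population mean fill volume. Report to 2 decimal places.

N = 11330; weights Wₕ = Nₕ/N = (0.1597, 0.0995, 0.2473, 0.1267, 0.2304, 0.1365).
x̄_st = Σ Wₕ·x̄ₕ = 0.1597·502.78 + 0.0995·497.24 + 0.2473·502.84 + 0.1267·494.86 + 0.2304·496.70 + 0.1365·501.57 ≈ 499.6743...
→ 499.67.

499.67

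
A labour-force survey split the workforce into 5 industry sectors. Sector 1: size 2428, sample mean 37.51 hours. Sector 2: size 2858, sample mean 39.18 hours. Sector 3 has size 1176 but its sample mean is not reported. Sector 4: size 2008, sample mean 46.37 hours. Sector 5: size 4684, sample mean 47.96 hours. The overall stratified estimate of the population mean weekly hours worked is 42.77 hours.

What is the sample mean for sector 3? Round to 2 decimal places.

35.54

Σ Nₕx̄ₕ = N·μ, so 1176·x̄_3 = 13154·42.77 − (2428·37.51 + 2858·39.18 + 2008·46.37 + 4684·47.96).
= 562596.58 − 520806.32 = 41790.26.
x̄_3 = 41790.26 / 1176 = 35.5359... → 35.54.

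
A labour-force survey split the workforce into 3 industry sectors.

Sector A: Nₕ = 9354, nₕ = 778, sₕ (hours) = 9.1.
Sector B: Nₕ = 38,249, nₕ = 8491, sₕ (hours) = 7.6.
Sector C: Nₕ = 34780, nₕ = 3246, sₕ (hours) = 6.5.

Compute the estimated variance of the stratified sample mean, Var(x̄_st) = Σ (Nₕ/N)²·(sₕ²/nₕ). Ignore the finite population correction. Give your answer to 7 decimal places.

N = 82383. Term for each stratum: Wₕ²sₕ²/nₕ.
Var(x̄_st) = 0.0013722167 + 0.0014663354 + 0.0023198620 = 0.0051584141 → 0.0051584.

0.0051584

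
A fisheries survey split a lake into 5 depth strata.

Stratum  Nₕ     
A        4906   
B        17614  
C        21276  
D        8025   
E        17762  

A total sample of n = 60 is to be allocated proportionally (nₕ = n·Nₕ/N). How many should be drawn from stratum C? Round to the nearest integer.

N = 4906 + 17614 + 21276 + 8025 + 17762 = 69583.
n_C = 60·21276/69583 = 18.346... → 18.

18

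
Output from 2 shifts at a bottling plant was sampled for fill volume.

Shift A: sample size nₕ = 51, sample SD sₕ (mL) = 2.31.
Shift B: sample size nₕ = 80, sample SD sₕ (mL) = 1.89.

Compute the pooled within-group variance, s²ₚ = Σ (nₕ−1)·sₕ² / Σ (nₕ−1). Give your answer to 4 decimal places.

Degrees of freedom: 50 + 79 = 129.
Σ(nₕ−1)sₕ² = 50·5.3361 + 79·3.5721 = 549.0009.
s²ₚ = 549.0009 / 129 = 4.255821... → 4.2558.

4.2558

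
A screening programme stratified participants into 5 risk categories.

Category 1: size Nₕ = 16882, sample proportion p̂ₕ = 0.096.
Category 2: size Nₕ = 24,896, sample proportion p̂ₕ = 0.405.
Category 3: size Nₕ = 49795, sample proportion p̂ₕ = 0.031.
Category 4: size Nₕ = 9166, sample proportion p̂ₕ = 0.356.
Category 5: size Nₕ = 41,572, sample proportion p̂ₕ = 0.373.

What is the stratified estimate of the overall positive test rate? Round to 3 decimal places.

Wₕ = Nₕ/N with N = 142311: 0.1186, 0.1749, 0.3499, 0.0644, 0.2921.
p̂_st = 0.1186·0.096 + 0.1749·0.405 + 0.3499·0.031 + 0.0644·0.356 + 0.2921·0.373 ≈ 0.22498... → 0.225.

0.225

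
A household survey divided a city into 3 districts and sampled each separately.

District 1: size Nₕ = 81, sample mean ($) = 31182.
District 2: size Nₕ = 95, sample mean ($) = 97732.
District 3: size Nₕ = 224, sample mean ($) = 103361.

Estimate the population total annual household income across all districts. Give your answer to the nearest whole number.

34963146

1: 81·31182 = 2525742
2: 95·97732 = 9284540
3: 224·103361 = 23152864
τ̂ = Σ Nₕx̄ₕ = 34963146.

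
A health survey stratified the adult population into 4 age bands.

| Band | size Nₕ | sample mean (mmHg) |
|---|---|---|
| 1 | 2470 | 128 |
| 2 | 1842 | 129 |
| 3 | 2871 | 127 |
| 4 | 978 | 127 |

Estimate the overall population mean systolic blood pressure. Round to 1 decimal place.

127.8

N = 2470 + 1842 + 2871 + 978 = 8161.
Overall mean = Σ (Nₕ/N)·x̄ₕ — weight by population share, not a simple average.
Σ Nₕx̄ₕ = 2470·128 + 1842·129 + 2871·127 + 978·127 = 316160 + 237618 + 364617 + 124206 = 1042601.
Divide by N: 1042601 / 8161 = 127.754... → 127.8.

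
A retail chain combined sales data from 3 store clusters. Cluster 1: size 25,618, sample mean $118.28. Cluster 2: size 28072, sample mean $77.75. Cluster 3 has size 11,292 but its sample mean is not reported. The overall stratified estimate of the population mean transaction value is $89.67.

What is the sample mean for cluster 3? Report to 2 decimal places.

N = 25618 + 28072 + 11292 = 64982.
Overall total = μ·N = 89.67·64982 = 5826935.94.
Subtract the known strata: 25618·118.28 + 28072·77.75 = 5212695.04.
Remaining total for cluster 3: 5826935.94 − 5212695.04 = 614240.9.
Divide by its size: 614240.9 / 11292 = 54.3961... → 54.40.

54.40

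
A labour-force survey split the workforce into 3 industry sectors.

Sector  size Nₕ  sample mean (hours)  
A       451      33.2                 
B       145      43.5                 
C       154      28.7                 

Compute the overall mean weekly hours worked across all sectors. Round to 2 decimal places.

34.27

N = 451 + 145 + 154 = 750.
Overall mean = Σ (Nₕ/N)·x̄ₕ — weight by population share, not a simple average.
Σ Nₕx̄ₕ = 451·33.2 + 145·43.5 + 154·28.7 = 14973.2 + 6307.5 + 4419.8 = 25700.5.
Divide by N: 25700.5 / 750 = 34.2673... → 34.27.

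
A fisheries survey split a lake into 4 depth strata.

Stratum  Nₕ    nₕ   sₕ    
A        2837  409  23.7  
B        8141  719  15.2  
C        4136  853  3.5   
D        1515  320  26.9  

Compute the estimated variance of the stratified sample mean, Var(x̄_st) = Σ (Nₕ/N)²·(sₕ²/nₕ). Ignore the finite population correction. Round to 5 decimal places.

0.13665

N = 16629. Term for each stratum: Wₕ²sₕ²/nₕ.
Var(x̄_st) = 0.03997236 + 0.07701610 + 0.00088841 + 0.01876928 = 0.13664615 → 0.13665.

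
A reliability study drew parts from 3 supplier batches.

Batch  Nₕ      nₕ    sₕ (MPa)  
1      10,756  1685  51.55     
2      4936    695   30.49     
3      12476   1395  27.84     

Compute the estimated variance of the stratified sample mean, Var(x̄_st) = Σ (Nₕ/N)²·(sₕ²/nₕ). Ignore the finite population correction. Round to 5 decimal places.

0.38003

N = 28168; Wₕ = Nₕ/N.
batch 1: (10756/28168)²·51.55²/1685 = 0.22995719
batch 2: (4936/28168)²·30.49²/695 = 0.04107413
batch 3: (12476/28168)²·27.84²/1395 = 0.10899409
Sum = 0.38002541 → 0.38003.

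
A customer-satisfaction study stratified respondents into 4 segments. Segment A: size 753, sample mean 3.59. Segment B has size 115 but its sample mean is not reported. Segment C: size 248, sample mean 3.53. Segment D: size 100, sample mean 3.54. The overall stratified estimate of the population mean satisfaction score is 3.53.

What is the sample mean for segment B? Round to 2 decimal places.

N = 753 + 115 + 248 + 100 = 1216.
Overall total = μ·N = 3.53·1216 = 4292.48.
Subtract the known strata: 753·3.59 + 248·3.53 + 100·3.54 = 3932.71.
Remaining total for segment B: 4292.48 − 3932.71 = 359.77.
Divide by its size: 359.77 / 115 = 3.1284... → 3.13.

3.13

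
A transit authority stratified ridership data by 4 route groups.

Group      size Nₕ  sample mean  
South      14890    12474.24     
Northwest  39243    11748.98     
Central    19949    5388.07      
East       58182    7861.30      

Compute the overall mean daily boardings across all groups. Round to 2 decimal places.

N = 14890 + 39243 + 19949 + 58182 = 132264.
The stratified mean weights each stratum mean by its population share Nₕ/N.
Σ Nₕx̄ₕ = 14890·12474.24 + 39243·11748.98 + 19949·5388.07 + 58182·7861.30 = 185741433.6 + 461065222.14 + 107486608.43 + 457386156.6 = 1211679420.77.
Divide by N: 1211679420.77 / 132264 = 9161.0674... → 9161.07.

9161.07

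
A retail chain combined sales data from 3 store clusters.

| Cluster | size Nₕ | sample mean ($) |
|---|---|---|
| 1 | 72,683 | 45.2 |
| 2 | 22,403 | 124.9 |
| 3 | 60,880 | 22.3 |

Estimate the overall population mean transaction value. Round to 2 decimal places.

47.71

N = 72683 + 22403 + 60880 = 155966.
Weight each subgroup mean by Nₕ/N and sum.
Σ Nₕx̄ₕ = 72683·45.2 + 22403·124.9 + 60880·22.3 = 3285271.6 + 2798134.7 + 1357624 = 7441030.3.
Divide by N: 7441030.3 / 155966 = 47.7093... → 47.71.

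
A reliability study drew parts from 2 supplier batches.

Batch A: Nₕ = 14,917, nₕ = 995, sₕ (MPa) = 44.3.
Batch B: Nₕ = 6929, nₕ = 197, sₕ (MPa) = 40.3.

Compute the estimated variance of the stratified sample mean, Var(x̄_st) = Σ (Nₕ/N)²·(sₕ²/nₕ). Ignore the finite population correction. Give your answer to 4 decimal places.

1.7490

N = 21846; Wₕ = Nₕ/N.
batch A: (14917/21846)²·44.3²/995 = 0.9196096
batch B: (6929/21846)²·40.3²/197 = 0.8293563
Sum = 1.7489659 → 1.7490.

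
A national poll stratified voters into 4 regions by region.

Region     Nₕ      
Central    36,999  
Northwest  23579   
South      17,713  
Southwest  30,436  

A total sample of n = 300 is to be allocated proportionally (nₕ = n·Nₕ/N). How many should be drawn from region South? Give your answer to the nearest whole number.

49

Share of region South = 17713/108727 = 0.16291.
Allocate 300 × 0.16291 = 48.874... → 49.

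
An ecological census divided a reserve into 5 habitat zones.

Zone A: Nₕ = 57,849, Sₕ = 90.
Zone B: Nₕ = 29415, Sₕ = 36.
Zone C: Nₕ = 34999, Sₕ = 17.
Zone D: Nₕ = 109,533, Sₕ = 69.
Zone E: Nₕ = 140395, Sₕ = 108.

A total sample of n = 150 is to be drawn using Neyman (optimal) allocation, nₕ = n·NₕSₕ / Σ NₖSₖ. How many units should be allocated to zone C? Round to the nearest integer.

Σ NₕSₕ = 57849·90 + 29415·36 + 34999·17 + 109533·69 + 140395·108 = 29580770.
Share for C: 594983/29580770 = 0.02011.
n_C = 150 × 0.02011 = 3.017... → 3.

3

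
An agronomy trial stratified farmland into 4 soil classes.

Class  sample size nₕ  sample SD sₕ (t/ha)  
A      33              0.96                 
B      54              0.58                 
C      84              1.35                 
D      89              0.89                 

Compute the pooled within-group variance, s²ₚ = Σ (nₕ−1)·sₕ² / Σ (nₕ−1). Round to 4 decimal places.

A: (33−1)·0.96² = 32·0.9216 = 29.4912
B: (54−1)·0.58² = 53·0.3364 = 17.8292
C: (84−1)·1.35² = 83·1.8225 = 151.2675
D: (89−1)·0.89² = 88·0.7921 = 69.7048
Numerator = 268.2927; denominator = Σ(nₕ−1) = 256.
s²ₚ = 268.2927/256 = 1.048018... → 1.0480.

1.0480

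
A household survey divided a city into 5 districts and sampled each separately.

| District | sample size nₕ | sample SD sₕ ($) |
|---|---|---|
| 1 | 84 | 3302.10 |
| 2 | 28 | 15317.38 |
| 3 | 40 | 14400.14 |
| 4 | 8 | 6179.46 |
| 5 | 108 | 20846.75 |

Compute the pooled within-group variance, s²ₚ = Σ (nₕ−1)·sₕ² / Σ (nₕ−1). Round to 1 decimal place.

Degrees of freedom: 83 + 27 + 39 + 7 + 107 = 263.
Σ(nₕ−1)sₕ² = 83·10903864.41 + 27·234622130.0644 + 39·207364032.0196 + 7·38185725.8916 + 107·434586985.5625 = 62095123042.9619.
s²ₚ = 62095123042.9619 / 263 = 236103129.441... → 236103129.4.

236103129.4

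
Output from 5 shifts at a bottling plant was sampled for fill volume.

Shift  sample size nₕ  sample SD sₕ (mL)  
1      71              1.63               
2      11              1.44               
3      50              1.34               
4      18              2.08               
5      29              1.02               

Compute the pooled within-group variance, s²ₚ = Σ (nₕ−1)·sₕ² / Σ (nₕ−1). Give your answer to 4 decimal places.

1: (71−1)·1.63² = 70·2.6569 = 185.983
2: (11−1)·1.44² = 10·2.0736 = 20.736
3: (50−1)·1.34² = 49·1.7956 = 87.9844
4: (18−1)·2.08² = 17·4.3264 = 73.5488
5: (29−1)·1.02² = 28·1.0404 = 29.1312
Numerator = 397.3834; denominator = Σ(nₕ−1) = 174.
s²ₚ = 397.3834/174 = 2.283813... → 2.2838.

2.2838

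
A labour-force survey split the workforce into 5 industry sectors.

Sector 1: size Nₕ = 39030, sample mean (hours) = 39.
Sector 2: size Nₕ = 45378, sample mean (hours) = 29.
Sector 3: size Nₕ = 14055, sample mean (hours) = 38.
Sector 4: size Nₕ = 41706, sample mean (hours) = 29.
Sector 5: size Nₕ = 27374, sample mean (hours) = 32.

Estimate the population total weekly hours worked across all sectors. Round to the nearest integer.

5457664

1: 39030·39 = 1522170
2: 45378·29 = 1315962
3: 14055·38 = 534090
4: 41706·29 = 1209474
5: 27374·32 = 875968
τ̂ = Σ Nₕx̄ₕ = 5457664.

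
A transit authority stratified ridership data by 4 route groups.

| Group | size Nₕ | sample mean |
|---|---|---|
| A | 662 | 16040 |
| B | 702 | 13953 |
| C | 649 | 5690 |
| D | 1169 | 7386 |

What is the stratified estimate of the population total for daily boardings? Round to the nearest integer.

Population total = Σ Nₕ·x̄ₕ (each stratum's size times its mean).
662·16040 + 702·13953 + 649·5690 + 1169·7386 = 10618480 + 9795006 + 3692810 + 8634234 = 32740530.

32740530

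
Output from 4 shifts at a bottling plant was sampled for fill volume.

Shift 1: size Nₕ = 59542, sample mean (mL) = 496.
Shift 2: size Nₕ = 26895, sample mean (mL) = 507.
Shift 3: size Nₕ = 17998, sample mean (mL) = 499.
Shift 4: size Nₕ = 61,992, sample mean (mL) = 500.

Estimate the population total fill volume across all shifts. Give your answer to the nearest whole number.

83145599

1: 59542·496 = 29532832
2: 26895·507 = 13635765
3: 17998·499 = 8981002
4: 61992·500 = 30996000
τ̂ = Σ Nₕx̄ₕ = 83145599.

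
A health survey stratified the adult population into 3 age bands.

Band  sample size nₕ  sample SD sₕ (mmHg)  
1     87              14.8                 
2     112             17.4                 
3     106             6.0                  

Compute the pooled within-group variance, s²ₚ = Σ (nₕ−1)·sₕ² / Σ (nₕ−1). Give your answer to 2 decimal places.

1: (87−1)·14.8² = 86·219.04 = 18837.44
2: (112−1)·17.4² = 111·302.76 = 33606.36
3: (106−1)·6.0² = 105·36 = 3780
Numerator = 56223.8; denominator = Σ(nₕ−1) = 302.
s²ₚ = 56223.8/302 = 186.1715... → 186.17.

186.17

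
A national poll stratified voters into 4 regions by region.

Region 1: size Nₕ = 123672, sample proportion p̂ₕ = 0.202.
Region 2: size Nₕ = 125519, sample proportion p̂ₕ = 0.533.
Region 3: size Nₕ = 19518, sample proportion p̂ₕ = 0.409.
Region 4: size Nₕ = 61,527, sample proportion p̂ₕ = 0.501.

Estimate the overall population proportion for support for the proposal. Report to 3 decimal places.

Wₕ = Nₕ/N with N = 330236: 0.3745, 0.3801, 0.0591, 0.1863.
p̂_st = 0.3745·0.202 + 0.3801·0.533 + 0.0591·0.409 + 0.1863·0.501 ≈ 0.39575... → 0.396.

0.396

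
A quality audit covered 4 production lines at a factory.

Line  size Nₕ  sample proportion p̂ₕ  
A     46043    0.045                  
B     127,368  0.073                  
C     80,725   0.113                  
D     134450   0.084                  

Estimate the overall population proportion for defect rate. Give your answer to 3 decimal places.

Wₕ = Nₕ/N with N = 388586: 0.1185, 0.3278, 0.2077, 0.3460.
p̂_st = 0.1185·0.045 + 0.3278·0.073 + 0.2077·0.113 + 0.3460·0.084 ≈ 0.08180... → 0.082.

0.082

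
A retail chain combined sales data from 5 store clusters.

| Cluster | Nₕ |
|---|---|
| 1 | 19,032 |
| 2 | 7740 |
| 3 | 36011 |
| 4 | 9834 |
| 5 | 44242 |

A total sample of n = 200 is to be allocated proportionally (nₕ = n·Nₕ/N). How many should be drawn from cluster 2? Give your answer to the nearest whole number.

N = 19032 + 7740 + 36011 + 9834 + 44242 = 116859.
n_2 = 200·7740/116859 = 13.247... → 13.

13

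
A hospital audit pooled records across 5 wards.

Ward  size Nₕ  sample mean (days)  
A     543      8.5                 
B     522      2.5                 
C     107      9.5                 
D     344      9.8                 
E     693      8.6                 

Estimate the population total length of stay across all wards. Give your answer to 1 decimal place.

16268.0

A: 543·8.5 = 4615.5
B: 522·2.5 = 1305
C: 107·9.5 = 1016.5
D: 344·9.8 = 3371.2
E: 693·8.6 = 5959.8
τ̂ = Σ Nₕx̄ₕ = 16268.0.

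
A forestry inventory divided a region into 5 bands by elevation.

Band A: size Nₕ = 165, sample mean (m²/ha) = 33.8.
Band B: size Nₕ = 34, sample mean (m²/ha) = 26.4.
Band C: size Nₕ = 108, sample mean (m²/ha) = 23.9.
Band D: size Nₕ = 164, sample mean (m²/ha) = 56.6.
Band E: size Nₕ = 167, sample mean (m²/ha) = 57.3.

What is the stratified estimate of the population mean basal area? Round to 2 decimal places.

x̄_st = (Σ Nₕx̄ₕ) / (Σ Nₕ) = (165·33.8 + 34·26.4 + 108·23.9 + 164·56.6 + 167·57.3) / 638
= 27907.3 / 638 = 43.7418... → 43.74.

43.74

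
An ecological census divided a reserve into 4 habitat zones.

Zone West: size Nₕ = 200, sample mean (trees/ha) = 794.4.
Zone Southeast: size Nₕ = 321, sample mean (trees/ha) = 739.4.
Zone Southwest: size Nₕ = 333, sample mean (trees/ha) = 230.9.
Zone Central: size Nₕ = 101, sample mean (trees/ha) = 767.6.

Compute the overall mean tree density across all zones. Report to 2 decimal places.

576.59

N = 200 + 321 + 333 + 101 = 955.
Overall mean = Σ (Nₕ/N)·x̄ₕ — weight by population share, not a simple average.
Σ Nₕx̄ₕ = 200·794.4 + 321·739.4 + 333·230.9 + 101·767.6 = 158880 + 237347.4 + 76889.7 + 77527.6 = 550644.7.
Divide by N: 550644.7 / 955 = 576.5913... → 576.59.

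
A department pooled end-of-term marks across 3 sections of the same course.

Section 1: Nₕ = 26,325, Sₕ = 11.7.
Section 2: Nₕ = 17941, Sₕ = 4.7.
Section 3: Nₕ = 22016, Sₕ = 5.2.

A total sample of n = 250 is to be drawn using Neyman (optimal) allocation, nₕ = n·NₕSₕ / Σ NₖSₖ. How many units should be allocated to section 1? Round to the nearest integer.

152

1: NₕSₕ = 26325·11.7 = 308002.5
2: NₕSₕ = 17941·4.7 = 84322.7
3: NₕSₕ = 22016·5.2 = 114483.2
Σ NₕSₕ = 506808.4.
n_1 = 250·308002.5/506808.4 = 151.932... → 152.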